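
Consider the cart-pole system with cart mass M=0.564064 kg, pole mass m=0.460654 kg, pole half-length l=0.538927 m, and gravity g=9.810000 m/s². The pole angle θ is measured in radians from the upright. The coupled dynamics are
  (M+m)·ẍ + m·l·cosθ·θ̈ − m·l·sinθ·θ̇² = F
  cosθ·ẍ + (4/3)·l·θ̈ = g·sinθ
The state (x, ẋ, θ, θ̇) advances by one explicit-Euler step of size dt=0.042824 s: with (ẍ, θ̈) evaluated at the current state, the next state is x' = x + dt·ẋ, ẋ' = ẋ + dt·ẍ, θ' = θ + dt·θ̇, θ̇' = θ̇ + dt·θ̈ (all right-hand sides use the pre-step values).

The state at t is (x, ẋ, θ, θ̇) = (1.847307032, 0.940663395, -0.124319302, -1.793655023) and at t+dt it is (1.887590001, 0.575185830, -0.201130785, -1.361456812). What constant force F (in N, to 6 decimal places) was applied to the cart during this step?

F = -6.160127 N

ẍ = (ẋ'−ẋ)/dt = (0.575185830−0.940663395)/0.042824 = -8.534410
θ̈ = (θ̇'−θ̇)/dt = (-1.361456812−-1.793655023)/0.042824 = 10.092430
sinθ=-0.123999, cosθ=0.992282
F = (M+m)·ẍ + m·l·cosθ·θ̈ − m·l·sinθ·θ̇² = -8.745363 + 2.486198 − -0.099038 = -6.160127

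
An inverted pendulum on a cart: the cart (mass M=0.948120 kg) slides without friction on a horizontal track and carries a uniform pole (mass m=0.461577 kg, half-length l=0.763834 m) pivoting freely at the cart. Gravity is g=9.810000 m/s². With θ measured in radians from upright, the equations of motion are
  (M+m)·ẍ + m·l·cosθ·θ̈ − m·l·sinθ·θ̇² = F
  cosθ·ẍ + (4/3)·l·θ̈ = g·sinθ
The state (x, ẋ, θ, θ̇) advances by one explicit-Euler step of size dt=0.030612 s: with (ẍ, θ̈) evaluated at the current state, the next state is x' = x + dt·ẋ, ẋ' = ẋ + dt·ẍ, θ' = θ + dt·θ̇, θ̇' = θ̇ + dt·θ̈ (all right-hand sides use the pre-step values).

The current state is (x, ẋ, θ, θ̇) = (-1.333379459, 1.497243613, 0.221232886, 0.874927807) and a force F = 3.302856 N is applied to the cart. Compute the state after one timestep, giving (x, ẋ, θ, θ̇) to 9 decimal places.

sinθ=0.219432627, cosθ=0.975627655
temp = (F + m·l·θ̇²·sinθ)/(M+m) = (3.302856 + 0.059222780)/1.409697 = 2.384965549
θ̈ = (g·sinθ − cosθ·temp)/(l·(4/3 − m·cos²θ/(M+m))) = -0.223228400
ẍ = temp − m·l·θ̈·cosθ/(M+m) = 2.439434740
Euler: x'=-1.333379459+0.030612·1.497243613=-1.287545838, ẋ'=1.497243613+0.030612·2.439434740=1.571919589
       θ'=0.221232886+0.030612·0.874927807=0.248016176, θ̇'=0.874927807+0.030612·-0.223228400=0.868094339

(-1.287545838, 1.571919589, 0.248016176, 0.868094339)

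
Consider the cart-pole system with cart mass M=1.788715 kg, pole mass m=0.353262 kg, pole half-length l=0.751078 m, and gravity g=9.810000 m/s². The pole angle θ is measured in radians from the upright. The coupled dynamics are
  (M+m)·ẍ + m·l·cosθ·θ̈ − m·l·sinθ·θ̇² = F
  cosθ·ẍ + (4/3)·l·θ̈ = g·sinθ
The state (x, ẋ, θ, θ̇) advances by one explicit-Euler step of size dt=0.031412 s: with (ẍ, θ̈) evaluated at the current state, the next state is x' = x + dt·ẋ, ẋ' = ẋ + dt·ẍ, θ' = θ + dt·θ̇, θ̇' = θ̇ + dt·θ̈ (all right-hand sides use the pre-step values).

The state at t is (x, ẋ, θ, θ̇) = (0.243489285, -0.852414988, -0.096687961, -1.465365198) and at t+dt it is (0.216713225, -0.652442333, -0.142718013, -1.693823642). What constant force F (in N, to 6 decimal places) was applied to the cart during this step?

F = 11.770386 N

ẍ = (ẋ'−ẋ)/dt = (-0.652442333−-0.852414988)/0.031412 = 6.366123
θ̈ = (θ̇'−θ̇)/dt = (-1.693823642−-1.465365198)/0.031412 = -7.272967
sinθ=-0.096537, cosθ=0.995329
F = (M+m)·ẍ + m·l·cosθ·θ̈ − m·l·sinθ·θ̇² = 13.636089 + -1.920704 − -0.055001 = 11.770386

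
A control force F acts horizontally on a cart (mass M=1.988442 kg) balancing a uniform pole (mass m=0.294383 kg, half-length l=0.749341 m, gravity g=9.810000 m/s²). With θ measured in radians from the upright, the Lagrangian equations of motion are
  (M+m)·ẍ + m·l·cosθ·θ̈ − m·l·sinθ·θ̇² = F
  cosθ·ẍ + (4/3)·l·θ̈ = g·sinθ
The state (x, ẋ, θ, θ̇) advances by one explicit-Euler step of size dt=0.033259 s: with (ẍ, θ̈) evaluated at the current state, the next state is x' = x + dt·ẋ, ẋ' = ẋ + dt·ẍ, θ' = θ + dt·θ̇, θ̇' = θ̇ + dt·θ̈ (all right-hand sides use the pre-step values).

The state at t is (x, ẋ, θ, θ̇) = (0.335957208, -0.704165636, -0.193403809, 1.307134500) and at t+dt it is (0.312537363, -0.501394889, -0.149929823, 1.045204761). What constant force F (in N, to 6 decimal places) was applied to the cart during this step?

F = 12.285300 N

ẍ = (ẋ'−ẋ)/dt = (-0.501394889−-0.704165636)/0.033259 = 6.096718
θ̈ = (θ̇'−θ̇)/dt = (1.045204761−1.307134500)/0.033259 = -7.875454
sinθ=-0.192200, cosθ=0.981356
F = (M+m)·ẍ + m·l·cosθ·θ̈ − m·l·sinθ·θ̇² = 13.917740 + -1.704882 − -0.072441 = 12.285300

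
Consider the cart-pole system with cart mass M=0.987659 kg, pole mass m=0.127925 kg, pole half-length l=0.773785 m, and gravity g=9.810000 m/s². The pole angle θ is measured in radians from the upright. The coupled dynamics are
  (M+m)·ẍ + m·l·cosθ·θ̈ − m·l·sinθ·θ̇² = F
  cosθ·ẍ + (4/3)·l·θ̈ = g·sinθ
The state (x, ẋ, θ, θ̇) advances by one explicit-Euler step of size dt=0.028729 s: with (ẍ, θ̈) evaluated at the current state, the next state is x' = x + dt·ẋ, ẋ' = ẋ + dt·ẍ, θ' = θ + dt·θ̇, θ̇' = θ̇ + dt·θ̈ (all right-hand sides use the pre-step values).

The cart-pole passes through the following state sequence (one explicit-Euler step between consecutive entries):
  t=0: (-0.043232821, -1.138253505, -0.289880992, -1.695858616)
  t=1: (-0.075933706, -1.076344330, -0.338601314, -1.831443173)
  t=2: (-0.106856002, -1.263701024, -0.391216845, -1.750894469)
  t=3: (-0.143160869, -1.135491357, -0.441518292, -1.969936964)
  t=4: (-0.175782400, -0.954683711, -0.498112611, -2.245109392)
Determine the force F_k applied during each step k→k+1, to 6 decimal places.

step 0→1:
  ẍ = (ẋ'−ẋ)/dt = (-1.076344330−-1.138253505)/0.028729 = 2.154937
  θ̈ = (θ̇'−θ̇)/dt = (-1.831443173−-1.695858616)/0.028729 = -4.719432
  sinθ=-0.285838, cosθ=0.958278
  F = (M+m)·ẍ + m·l·cosθ·θ̈ − m·l·sinθ·θ̇² = 2.404013 + -0.447669 − -0.081372 = 2.037716
step 1→2:
  ẍ = (ẋ'−ẋ)/dt = (-1.263701024−-1.076344330)/0.028729 = -6.521518
  θ̈ = (θ̇'−θ̇)/dt = (-1.750894469−-1.831443173)/0.028729 = 2.803742
  sinθ=-0.332168, cosθ=0.943220
  F = (M+m)·ẍ + m·l·cosθ·θ̈ − m·l·sinθ·θ̇² = -7.275301 + 0.261774 − -0.110286 = -6.903241
step 2→3:
  ẍ = (ẋ'−ẋ)/dt = (-1.135491357−-1.263701024)/0.028729 = 4.462726
  θ̈ = (θ̇'−θ̇)/dt = (-1.969936964−-1.750894469)/0.028729 = -7.624439
  sinθ=-0.381314, cosθ=0.924446
  F = (M+m)·ẍ + m·l·cosθ·θ̈ − m·l·sinθ·θ̇² = 4.978546 + -0.697694 − -0.115712 = 4.396564
step 3→4:
  ẍ = (ẋ'−ẋ)/dt = (-0.954683711−-1.135491357)/0.028729 = 6.293559
  θ̈ = (θ̇'−θ̇)/dt = (-2.245109392−-1.969936964)/0.028729 = -9.578211
  sinθ=-0.427313, cosθ=0.904104
  F = (M+m)·ẍ + m·l·cosθ·θ̈ − m·l·sinθ·θ̇² = 7.020993 + -0.857193 − -0.164144 = 6.327945

F_0 = 2.037716 N
F_1 = -6.903241 N
F_2 = 4.396564 N
F_3 = 6.327945 N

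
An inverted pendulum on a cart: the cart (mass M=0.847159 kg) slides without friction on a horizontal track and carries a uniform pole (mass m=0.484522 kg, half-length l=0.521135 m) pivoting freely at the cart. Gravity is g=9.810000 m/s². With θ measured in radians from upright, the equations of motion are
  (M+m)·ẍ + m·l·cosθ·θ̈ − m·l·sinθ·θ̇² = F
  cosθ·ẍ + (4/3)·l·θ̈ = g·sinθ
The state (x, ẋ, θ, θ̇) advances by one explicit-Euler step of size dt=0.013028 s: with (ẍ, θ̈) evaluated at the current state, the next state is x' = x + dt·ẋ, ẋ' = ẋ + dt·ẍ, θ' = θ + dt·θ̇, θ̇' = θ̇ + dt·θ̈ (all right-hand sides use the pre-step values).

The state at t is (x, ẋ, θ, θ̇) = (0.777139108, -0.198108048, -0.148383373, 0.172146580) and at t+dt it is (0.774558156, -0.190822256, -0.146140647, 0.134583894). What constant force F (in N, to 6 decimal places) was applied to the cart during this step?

F = 0.025818 N

ẍ = (ẋ'−ẋ)/dt = (-0.190822256−-0.198108048)/0.013028 = 0.559241
θ̈ = (θ̇'−θ̇)/dt = (0.134583894−0.172146580)/0.013028 = -2.883227
sinθ=-0.147839, cosθ=0.989011
F = (M+m)·ẍ + m·l·cosθ·θ̈ − m·l·sinθ·θ̇² = 0.744731 + -0.720019 − -0.001106 = 0.025818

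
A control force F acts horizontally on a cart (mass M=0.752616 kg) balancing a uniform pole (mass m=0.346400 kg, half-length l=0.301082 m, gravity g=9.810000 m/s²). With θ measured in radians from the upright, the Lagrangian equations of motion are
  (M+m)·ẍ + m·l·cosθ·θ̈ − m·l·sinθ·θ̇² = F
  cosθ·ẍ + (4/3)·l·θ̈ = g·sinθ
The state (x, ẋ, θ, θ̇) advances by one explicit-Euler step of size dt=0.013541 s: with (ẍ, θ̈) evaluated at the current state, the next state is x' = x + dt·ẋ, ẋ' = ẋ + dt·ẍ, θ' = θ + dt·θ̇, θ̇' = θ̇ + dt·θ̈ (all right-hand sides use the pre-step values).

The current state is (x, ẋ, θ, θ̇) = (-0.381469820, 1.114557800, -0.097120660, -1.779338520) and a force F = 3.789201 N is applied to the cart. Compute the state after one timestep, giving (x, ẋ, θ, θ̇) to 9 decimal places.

sinθ=-0.096968051, cosθ=0.995287495
temp = (F + m·l·θ̇²·sinθ)/(M+m) = (3.789201 + -0.032019055)/1.099016 = 3.418678113
θ̈ = (g·sinθ − cosθ·temp)/(l·(4/3 − m·cos²θ/(M+m))) = -14.161696336
ẍ = temp − m·l·θ̈·cosθ/(M+m) = 4.756266488
Euler: x'=-0.381469820+0.013541·1.114557800=-0.366377593, ẋ'=1.114557800+0.013541·4.756266488=1.178962405
       θ'=-0.097120660+0.013541·-1.779338520=-0.121214683, θ̇'=-1.779338520+0.013541·-14.161696336=-1.971102050

(-0.366377593, 1.178962405, -0.121214683, -1.971102050)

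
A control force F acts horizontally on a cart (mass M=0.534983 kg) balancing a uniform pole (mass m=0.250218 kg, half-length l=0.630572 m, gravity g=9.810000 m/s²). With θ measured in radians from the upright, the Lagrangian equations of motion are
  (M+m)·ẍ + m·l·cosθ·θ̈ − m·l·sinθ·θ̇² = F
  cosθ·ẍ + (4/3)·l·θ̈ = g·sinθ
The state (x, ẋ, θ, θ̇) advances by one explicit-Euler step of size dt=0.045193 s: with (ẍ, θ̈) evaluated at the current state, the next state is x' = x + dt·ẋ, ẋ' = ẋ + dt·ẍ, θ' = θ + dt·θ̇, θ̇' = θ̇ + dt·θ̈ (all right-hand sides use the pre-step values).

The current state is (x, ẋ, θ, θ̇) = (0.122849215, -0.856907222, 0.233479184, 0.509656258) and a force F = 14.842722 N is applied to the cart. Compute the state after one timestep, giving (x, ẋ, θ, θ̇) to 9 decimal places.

(0.084123007, 0.217001469, 0.256512079, -0.610989510)

sinθ=0.231363701, cosθ=0.972867328
temp = (F + m·l·θ̇²·sinθ)/(M+m) = (14.842722 + 0.009482070)/0.785201 = 18.915161940
θ̈ = (g·sinθ − cosθ·temp)/(l·(4/3 − m·cos²θ/(M+m))) = -24.796888193
ẍ = temp − m·l·θ̈·cosθ/(M+m) = 23.762721895
Euler: x'=0.122849215+0.045193·-0.856907222=0.084123007, ẋ'=-0.856907222+0.045193·23.762721895=0.217001469
       θ'=0.233479184+0.045193·0.509656258=0.256512079, θ̇'=0.509656258+0.045193·-24.796888193=-0.610989510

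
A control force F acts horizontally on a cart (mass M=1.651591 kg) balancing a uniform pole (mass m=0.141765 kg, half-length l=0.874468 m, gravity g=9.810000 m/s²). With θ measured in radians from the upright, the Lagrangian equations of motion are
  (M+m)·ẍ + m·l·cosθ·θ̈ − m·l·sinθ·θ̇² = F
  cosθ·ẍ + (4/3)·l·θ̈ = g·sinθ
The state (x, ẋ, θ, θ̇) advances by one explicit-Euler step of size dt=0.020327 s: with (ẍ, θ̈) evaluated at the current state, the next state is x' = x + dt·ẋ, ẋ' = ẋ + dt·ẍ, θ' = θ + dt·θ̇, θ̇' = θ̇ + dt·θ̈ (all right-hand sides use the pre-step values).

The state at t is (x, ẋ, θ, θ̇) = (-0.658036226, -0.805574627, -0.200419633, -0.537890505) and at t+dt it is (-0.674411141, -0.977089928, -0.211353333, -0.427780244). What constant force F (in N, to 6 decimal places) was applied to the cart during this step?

F = -14.466760 N

ẍ = (ẋ'−ẋ)/dt = (-0.977089928−-0.805574627)/0.020327 = -8.437807
θ̈ = (θ̇'−θ̇)/dt = (-0.427780244−-0.537890505)/0.020327 = 5.416946
sinθ=-0.199081, cosθ=0.979983
F = (M+m)·ẍ + m·l·cosθ·θ̈ − m·l·sinθ·θ̇² = -15.131992 + 0.658091 − -0.007141 = -14.466760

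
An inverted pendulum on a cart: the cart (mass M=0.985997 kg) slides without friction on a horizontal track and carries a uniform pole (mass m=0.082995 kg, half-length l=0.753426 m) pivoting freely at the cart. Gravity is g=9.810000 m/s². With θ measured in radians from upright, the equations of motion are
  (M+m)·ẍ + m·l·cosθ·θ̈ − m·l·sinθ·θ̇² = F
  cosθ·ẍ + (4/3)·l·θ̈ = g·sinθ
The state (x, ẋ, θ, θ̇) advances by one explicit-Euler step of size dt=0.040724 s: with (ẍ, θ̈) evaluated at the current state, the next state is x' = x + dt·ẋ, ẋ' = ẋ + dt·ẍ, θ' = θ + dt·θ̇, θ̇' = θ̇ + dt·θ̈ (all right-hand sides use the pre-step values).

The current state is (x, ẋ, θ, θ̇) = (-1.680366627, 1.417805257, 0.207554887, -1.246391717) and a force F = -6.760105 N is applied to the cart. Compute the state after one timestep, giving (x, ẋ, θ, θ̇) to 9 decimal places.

(-1.622627926, 1.140907307, 0.156796831, -0.894718456)

sinθ=0.206067883, cosθ=0.978537699
temp = (F + m·l·θ̇²·sinθ)/(M+m) = (-6.760105 + 0.020017597)/1.068992 = -6.305086851
θ̈ = (g·sinθ − cosθ·temp)/(l·(4/3 − m·cos²θ/(M+m))) = 8.635528459
ẍ = temp − m·l·θ̈·cosθ/(M+m) = -6.799379963
Euler: x'=-1.680366627+0.040724·1.417805257=-1.622627926, ẋ'=1.417805257+0.040724·-6.799379963=1.140907307
       θ'=0.207554887+0.040724·-1.246391717=0.156796831, θ̇'=-1.246391717+0.040724·8.635528459=-0.894718456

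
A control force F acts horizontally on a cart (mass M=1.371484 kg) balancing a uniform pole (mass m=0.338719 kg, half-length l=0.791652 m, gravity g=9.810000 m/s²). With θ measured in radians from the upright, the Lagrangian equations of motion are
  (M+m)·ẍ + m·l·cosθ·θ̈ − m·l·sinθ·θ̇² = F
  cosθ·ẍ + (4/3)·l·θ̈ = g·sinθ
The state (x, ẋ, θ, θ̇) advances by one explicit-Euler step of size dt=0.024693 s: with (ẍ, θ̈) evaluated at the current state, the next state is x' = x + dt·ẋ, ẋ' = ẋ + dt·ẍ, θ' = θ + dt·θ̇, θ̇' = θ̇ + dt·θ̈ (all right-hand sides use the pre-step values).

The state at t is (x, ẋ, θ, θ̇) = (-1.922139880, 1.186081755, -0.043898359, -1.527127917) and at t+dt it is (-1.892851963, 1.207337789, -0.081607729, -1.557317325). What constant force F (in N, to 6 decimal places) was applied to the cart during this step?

F = 1.172088 N

ẍ = (ẋ'−ẋ)/dt = (1.207337789−1.186081755)/0.024693 = 0.860812
θ̈ = (θ̇'−θ̇)/dt = (-1.557317325−-1.527127917)/0.024693 = -1.222590
sinθ=-0.043884, cosθ=0.999037
F = (M+m)·ẍ + m·l·cosθ·θ̈ − m·l·sinθ·θ̇² = 1.472164 + -0.327519 − -0.027443 = 1.172088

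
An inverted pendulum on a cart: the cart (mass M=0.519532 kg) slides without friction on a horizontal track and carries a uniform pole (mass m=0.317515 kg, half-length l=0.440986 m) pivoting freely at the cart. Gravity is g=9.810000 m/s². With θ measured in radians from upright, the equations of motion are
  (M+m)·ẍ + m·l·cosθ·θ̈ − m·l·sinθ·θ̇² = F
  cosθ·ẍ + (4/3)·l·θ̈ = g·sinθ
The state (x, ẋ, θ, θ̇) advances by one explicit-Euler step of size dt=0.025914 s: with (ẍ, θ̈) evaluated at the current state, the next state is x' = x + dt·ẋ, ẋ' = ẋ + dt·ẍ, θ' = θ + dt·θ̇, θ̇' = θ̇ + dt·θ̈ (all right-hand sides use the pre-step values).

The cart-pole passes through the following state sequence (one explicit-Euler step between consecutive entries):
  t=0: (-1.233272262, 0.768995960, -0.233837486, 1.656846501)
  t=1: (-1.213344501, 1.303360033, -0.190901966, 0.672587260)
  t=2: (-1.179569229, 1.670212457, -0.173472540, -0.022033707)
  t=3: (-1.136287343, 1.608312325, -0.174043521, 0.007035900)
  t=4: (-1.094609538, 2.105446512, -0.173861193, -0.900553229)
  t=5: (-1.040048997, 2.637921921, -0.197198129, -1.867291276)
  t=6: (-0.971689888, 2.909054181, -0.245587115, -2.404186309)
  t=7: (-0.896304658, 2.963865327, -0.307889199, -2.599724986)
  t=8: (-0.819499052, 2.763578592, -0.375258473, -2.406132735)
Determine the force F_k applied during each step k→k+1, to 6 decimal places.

F_0 = 12.176080 N
F_1 = 8.176679 N
F_2 = -1.844709 N
F_3 = 11.228071 N
F_4 = 12.074336 N
F_5 = 6.008732 N
F_6 = 0.942380 N
F_7 = -5.185832 N

step 0→1:
  ẍ = (ẋ'−ẋ)/dt = (1.303360033−0.768995960)/0.025914 = 20.620671
  θ̈ = (θ̇'−θ̇)/dt = (0.672587260−1.656846501)/0.025914 = -37.981757
  sinθ=-0.231712, cosθ=0.972784
  F = (M+m)·ẍ + m·l·cosθ·θ̈ − m·l·sinθ·θ̇² = 17.260471 + -5.173455 − -0.089064 = 12.176080
step 1→2:
  ẍ = (ẋ'−ẋ)/dt = (1.670212457−1.303360033)/0.025914 = 14.156534
  θ̈ = (θ̇'−θ̇)/dt = (-0.022033707−0.672587260)/0.025914 = -26.804853
  sinθ=-0.189745, cosθ=0.981833
  F = (M+m)·ẍ + m·l·cosθ·θ̈ − m·l·sinθ·θ̇² = 11.849684 + -3.685024 − -0.012019 = 8.176679
step 2→3:
  ẍ = (ẋ'−ẋ)/dt = (1.608312325−1.670212457)/0.025914 = -2.388675
  θ̈ = (θ̇'−θ̇)/dt = (0.007035900−-0.022033707)/0.025914 = 1.121772
  sinθ=-0.172604, cosθ=0.984991
  F = (M+m)·ẍ + m·l·cosθ·θ̈ − m·l·sinθ·θ̇² = -1.999434 + 0.154713 − -0.000012 = -1.844709
step 3→4:
  ẍ = (ẋ'−ẋ)/dt = (2.105446512−1.608312325)/0.025914 = 19.184000
  θ̈ = (θ̇'−θ̇)/dt = (-0.900553229−0.007035900)/0.025914 = -35.023120
  sinθ=-0.173166, cosθ=0.984893
  F = (M+m)·ẍ + m·l·cosθ·θ̈ − m·l·sinθ·θ̇² = 16.057910 + -4.829840 − -0.000001 = 11.228071
step 4→5:
  ẍ = (ẋ'−ẋ)/dt = (2.637921921−2.105446512)/0.025914 = 20.547789
  θ̈ = (θ̇'−θ̇)/dt = (-1.867291276−-0.900553229)/0.025914 = -37.305628
  sinθ=-0.172987, cosθ=0.984924
  F = (M+m)·ẍ + m·l·cosθ·θ̈ − m·l·sinθ·θ̇² = 17.199465 + -5.144773 − -0.019644 = 12.074336
step 5→6:
  ẍ = (ẋ'−ẋ)/dt = (2.909054181−2.637921921)/0.025914 = 10.462771
  θ̈ = (θ̇'−θ̇)/dt = (-2.404186309−-1.867291276)/0.025914 = -20.718339
  sinθ=-0.195923, cosθ=0.980619
  F = (M+m)·ẍ + m·l·cosθ·θ̈ − m·l·sinθ·θ̇² = 8.757831 + -2.844752 − -0.095653 = 6.008732
step 6→7:
  ẍ = (ẋ'−ẋ)/dt = (2.963865327−2.909054181)/0.025914 = 2.115117
  θ̈ = (θ̇'−θ̇)/dt = (-2.599724986−-2.404186309)/0.025914 = -7.545677
  sinθ=-0.243126, cosθ=0.969995
  F = (M+m)·ẍ + m·l·cosθ·θ̈ − m·l·sinθ·θ̇² = 1.770452 + -1.024841 − -0.196769 = 0.942380
step 7→8:
  ẍ = (ẋ'−ẋ)/dt = (2.763578592−2.963865327)/0.025914 = -7.728901
  θ̈ = (θ̇'−θ̇)/dt = (-2.406132735−-2.599724986)/0.025914 = 7.470566
  sinθ=-0.303048, cosθ=0.952975
  F = (M+m)·ẍ + m·l·cosθ·θ̈ − m·l·sinθ·θ̇² = -6.469453 + 0.996837 − -0.286784 = -5.185832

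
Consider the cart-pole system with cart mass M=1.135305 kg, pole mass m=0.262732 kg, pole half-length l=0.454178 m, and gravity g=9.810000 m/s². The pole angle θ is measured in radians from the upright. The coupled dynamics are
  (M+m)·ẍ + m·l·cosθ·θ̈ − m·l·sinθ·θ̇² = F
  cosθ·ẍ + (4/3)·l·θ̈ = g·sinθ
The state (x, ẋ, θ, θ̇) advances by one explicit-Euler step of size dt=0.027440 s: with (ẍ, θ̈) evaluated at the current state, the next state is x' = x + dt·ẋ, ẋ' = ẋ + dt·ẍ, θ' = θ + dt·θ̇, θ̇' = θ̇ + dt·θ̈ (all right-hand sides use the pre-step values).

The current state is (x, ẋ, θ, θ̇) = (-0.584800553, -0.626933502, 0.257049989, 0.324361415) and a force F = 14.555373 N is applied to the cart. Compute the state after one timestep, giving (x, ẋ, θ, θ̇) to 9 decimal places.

(-0.602003608, -0.308537271, 0.265950466, -0.071133602)

sinθ=0.254228576, cosθ=0.967144162
temp = (F + m·l·θ̇²·sinθ)/(M+m) = (14.555373 + 0.003191698)/1.398037 = 10.413576106
θ̈ = (g·sinθ − cosθ·temp)/(l·(4/3 − m·cos²θ/(M+m))) = -14.413083719
ẍ = temp − m·l·θ̈·cosθ/(M+m) = 11.603361201
Euler: x'=-0.584800553+0.027440·-0.626933502=-0.602003608, ẋ'=-0.626933502+0.027440·11.603361201=-0.308537271
       θ'=0.257049989+0.027440·0.324361415=0.265950466, θ̇'=0.324361415+0.027440·-14.413083719=-0.071133602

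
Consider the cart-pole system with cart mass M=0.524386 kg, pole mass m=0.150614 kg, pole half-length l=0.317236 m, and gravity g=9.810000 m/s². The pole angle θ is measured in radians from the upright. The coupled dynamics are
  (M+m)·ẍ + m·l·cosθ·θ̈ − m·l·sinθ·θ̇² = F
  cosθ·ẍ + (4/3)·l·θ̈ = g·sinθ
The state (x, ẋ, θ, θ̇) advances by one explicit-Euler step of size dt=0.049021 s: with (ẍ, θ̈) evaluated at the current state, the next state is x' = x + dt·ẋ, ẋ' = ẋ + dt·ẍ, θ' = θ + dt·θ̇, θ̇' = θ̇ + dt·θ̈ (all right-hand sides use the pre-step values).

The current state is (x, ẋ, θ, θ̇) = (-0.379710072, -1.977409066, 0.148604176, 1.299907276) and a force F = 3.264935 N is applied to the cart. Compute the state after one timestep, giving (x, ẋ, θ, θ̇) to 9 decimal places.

sinθ=0.148057837, cosθ=0.988978704
temp = (F + m·l·θ̇²·sinθ)/(M+m) = (3.264935 + 0.011953744)/0.675000 = 4.854649991
θ̈ = (g·sinθ − cosθ·temp)/(l·(4/3 − m·cos²θ/(M+m))) = -9.466349238
ẍ = temp − m·l·θ̈·cosθ/(M+m) = 5.517344692
Euler: x'=-0.379710072+0.049021·-1.977409066=-0.476644642, ẋ'=-1.977409066+0.049021·5.517344692=-1.706943312
       θ'=0.148604176+0.049021·1.299907276=0.212326931, θ̇'=1.299907276+0.049021·-9.466349238=0.835857370

(-0.476644642, -1.706943312, 0.212326931, 0.835857370)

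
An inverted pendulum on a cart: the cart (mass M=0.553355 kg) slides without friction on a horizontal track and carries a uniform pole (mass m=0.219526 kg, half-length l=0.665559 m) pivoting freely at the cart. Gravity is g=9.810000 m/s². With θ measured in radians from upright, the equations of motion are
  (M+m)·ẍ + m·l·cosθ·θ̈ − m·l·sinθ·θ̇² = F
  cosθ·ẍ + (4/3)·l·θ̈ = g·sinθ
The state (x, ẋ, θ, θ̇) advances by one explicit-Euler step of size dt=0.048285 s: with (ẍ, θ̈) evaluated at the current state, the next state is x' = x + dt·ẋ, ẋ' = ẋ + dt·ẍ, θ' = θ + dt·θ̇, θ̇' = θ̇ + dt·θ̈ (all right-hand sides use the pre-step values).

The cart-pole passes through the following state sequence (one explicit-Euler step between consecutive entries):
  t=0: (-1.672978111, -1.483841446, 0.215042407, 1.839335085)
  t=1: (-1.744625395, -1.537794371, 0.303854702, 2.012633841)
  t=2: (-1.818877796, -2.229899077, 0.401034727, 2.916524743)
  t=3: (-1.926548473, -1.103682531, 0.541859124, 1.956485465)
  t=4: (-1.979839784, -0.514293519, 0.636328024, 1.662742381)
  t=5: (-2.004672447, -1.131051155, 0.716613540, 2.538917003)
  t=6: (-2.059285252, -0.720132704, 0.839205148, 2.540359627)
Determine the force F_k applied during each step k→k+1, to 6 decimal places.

F_0 = -0.456771 N
F_1 = -8.645530 N
F_2 = 14.867266 N
F_3 = 8.384185 N
F_4 = -7.979908 N
F_5 = 5.962096 N

step 0→1:
  ẍ = (ẋ'−ẋ)/dt = (-1.537794371−-1.483841446)/0.048285 = -1.117385
  θ̈ = (θ̇'−θ̇)/dt = (2.012633841−1.839335085)/0.048285 = 3.589081
  sinθ=0.213389, cosθ=0.976967
  F = (M+m)·ẍ + m·l·cosθ·θ̈ − m·l·sinθ·θ̇² = -0.863605 + 0.512313 − 0.105479 = -0.456771
step 1→2:
  ẍ = (ẋ'−ẋ)/dt = (-2.229899077−-1.537794371)/0.048285 = -14.333741
  θ̈ = (θ̇'−θ̇)/dt = (2.916524743−2.012633841)/0.048285 = 18.719911
  sinθ=0.299201, cosθ=0.954190
  F = (M+m)·ẍ + m·l·cosθ·θ̈ − m·l·sinθ·θ̇² = -11.078276 + 2.609824 − 0.177078 = -8.645530
step 2→3:
  ẍ = (ẋ'−ẋ)/dt = (-1.103682531−-2.229899077)/0.048285 = 23.324356
  θ̈ = (θ̇'−θ̇)/dt = (1.956485465−2.916524743)/0.048285 = -19.882764
  sinθ=0.390371, cosθ=0.920658
  F = (M+m)·ẍ + m·l·cosθ·θ̈ − m·l·sinθ·θ̇² = 18.026952 + -2.674530 − 0.485156 = 14.867266
step 3→4:
  ẍ = (ẋ'−ẋ)/dt = (-0.514293519−-1.103682531)/0.048285 = 12.206462
  θ̈ = (θ̇'−θ̇)/dt = (1.662742381−1.956485465)/0.048285 = -6.083527
  sinθ=0.515730, cosθ=0.856751
  F = (M+m)·ẍ + m·l·cosθ·θ̈ − m·l·sinθ·θ̇² = 9.434142 + -0.761523 − 0.288435 = 8.384185
step 4→5:
  ẍ = (ẋ'−ẋ)/dt = (-1.131051155−-0.514293519)/0.048285 = -12.773276
  θ̈ = (θ̇'−θ̇)/dt = (2.538917003−1.662742381)/0.048285 = 18.145897
  sinθ=0.594246, cosθ=0.804283
  F = (M+m)·ẍ + m·l·cosθ·θ̈ − m·l·sinθ·θ̇² = -9.872222 + 2.132357 − 0.240043 = -7.979908
step 5→6:
  ẍ = (ẋ'−ẋ)/dt = (-0.720132704−-1.131051155)/0.048285 = 8.510271
  θ̈ = (θ̇'−θ̇)/dt = (2.540359627−2.538917003)/0.048285 = 0.029877
  sinθ=0.656835, cosθ=0.754034
  F = (M+m)·ẍ + m·l·cosθ·θ̈ − m·l·sinθ·θ̇² = 6.577427 + 0.003292 − 0.618623 = 5.962096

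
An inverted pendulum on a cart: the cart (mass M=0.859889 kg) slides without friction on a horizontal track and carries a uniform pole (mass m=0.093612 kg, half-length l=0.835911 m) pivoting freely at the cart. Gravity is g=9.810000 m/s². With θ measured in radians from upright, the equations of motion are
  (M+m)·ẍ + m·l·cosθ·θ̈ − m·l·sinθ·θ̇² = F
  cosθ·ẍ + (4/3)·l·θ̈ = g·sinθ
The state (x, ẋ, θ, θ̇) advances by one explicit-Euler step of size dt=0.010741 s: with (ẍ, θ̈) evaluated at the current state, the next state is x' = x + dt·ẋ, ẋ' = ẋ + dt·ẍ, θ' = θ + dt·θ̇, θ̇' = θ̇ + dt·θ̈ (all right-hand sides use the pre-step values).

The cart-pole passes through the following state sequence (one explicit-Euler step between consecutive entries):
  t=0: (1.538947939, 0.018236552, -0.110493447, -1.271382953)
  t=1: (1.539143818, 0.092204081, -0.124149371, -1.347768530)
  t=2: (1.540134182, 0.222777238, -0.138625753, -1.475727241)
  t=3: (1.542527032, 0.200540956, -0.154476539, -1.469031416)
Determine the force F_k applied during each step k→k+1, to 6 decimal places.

F_0 = 6.027102 N
F_1 = 10.683812 N
F_2 = -1.902100 N

step 0→1:
  ẍ = (ẋ'−ẋ)/dt = (0.092204081−0.018236552)/0.010741 = 6.886466
  θ̈ = (θ̇'−θ̇)/dt = (-1.347768530−-1.271382953)/0.010741 = -7.111589
  sinθ=-0.110269, cosθ=0.993902
  F = (M+m)·ẍ + m·l·cosθ·θ̈ − m·l·sinθ·θ̇² = 6.566252 + -0.553097 − -0.013948 = 6.027102
step 1→2:
  ẍ = (ẋ'−ẋ)/dt = (0.222777238−0.092204081)/0.010741 = 12.156518
  θ̈ = (θ̇'−θ̇)/dt = (-1.475727241−-1.347768530)/0.010741 = -11.913110
  sinθ=-0.123831, cosθ=0.992303
  F = (M+m)·ẍ + m·l·cosθ·θ̈ − m·l·sinθ·θ̇² = 11.591252 + -0.925041 − -0.017602 = 10.683812
step 2→3:
  ẍ = (ẋ'−ẋ)/dt = (0.200540956−0.222777238)/0.010741 = -2.070225
  θ̈ = (θ̇'−θ̇)/dt = (-1.469031416−-1.475727241)/0.010741 = 0.623389
  sinθ=-0.138182, cosθ=0.990407
  F = (M+m)·ẍ + m·l·cosθ·θ̈ − m·l·sinθ·θ̇² = -1.973961 + 0.048313 − -0.023548 = -1.902100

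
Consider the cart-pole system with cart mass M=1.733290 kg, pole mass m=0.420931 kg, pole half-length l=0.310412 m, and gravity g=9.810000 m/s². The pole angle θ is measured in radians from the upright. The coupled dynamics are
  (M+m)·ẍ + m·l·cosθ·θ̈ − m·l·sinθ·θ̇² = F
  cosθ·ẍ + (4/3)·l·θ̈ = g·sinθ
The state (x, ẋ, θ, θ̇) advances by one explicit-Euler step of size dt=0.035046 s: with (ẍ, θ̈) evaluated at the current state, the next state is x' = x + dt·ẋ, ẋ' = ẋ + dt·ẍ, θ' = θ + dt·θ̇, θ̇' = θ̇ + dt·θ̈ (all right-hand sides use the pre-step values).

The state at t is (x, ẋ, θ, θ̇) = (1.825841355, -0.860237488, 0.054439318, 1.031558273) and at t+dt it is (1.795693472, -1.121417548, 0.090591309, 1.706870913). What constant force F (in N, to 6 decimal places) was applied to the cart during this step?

F = -13.547843 N

ẍ = (ẋ'−ẋ)/dt = (-1.121417548−-0.860237488)/0.035046 = -7.452493
θ̈ = (θ̇'−θ̇)/dt = (1.706870913−1.031558273)/0.035046 = 19.269321
sinθ=0.054412, cosθ=0.998519
F = (M+m)·ẍ + m·l·cosθ·θ̈ − m·l·sinθ·θ̇² = -16.054316 + 2.514039 − 0.007565 = -13.547843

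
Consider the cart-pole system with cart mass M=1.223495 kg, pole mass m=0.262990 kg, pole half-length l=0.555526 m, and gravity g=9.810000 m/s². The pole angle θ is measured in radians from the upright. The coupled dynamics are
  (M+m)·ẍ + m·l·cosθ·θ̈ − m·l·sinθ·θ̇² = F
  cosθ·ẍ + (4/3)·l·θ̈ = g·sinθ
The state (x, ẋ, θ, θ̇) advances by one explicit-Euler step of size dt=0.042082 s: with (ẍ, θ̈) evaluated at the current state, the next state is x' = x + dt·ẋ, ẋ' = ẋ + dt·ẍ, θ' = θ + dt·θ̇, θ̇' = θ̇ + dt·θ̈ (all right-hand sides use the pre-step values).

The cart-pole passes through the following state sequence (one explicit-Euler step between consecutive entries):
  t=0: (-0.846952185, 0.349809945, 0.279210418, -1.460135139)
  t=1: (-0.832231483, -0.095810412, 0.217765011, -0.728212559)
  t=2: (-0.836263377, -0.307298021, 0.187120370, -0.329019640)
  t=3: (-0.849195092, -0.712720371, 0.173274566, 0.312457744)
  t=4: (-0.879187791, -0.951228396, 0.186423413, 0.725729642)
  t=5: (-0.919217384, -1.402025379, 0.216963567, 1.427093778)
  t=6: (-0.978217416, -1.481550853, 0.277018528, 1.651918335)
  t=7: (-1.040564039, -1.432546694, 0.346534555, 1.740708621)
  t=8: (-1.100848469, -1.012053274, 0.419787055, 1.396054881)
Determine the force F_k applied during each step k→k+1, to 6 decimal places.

step 0→1:
  ẍ = (ẋ'−ẋ)/dt = (-0.095810412−0.349809945)/0.042082 = -10.589334
  θ̈ = (θ̇'−θ̇)/dt = (-0.728212559−-1.460135139)/0.042082 = 17.392771
  sinθ=0.275597, cosθ=0.961273
  F = (M+m)·ẍ + m·l·cosθ·θ̈ − m·l·sinθ·θ̇² = -15.740886 + 2.442639 − 0.085843 = -13.384090
step 1→2:
  ẍ = (ẋ'−ẋ)/dt = (-0.307298021−-0.095810412)/0.042082 = -5.025607
  θ̈ = (θ̇'−θ̇)/dt = (-0.329019640−-0.728212559)/0.042082 = 9.486073
  sinθ=0.216048, cosθ=0.976383
  F = (M+m)·ẍ + m·l·cosθ·θ̈ − m·l·sinθ·θ̇² = -7.470490 + 1.353163 − 0.016738 = -6.134065
step 2→3:
  ẍ = (ẋ'−ẋ)/dt = (-0.712720371−-0.307298021)/0.042082 = -9.634104
  θ̈ = (θ̇'−θ̇)/dt = (0.312457744−-0.329019640)/0.042082 = 15.243510
  sinθ=0.186030, cosθ=0.982544
  F = (M+m)·ẍ + m·l·cosθ·θ̈ − m·l·sinθ·θ̇² = -14.320951 + 2.188168 − 0.002942 = -12.135725
step 3→4:
  ẍ = (ẋ'−ẋ)/dt = (-0.951228396−-0.712720371)/0.042082 = -5.667697
  θ̈ = (θ̇'−θ̇)/dt = (0.725729642−0.312457744)/0.042082 = 9.820633
  sinθ=0.172409, cosθ=0.985025
  F = (M+m)·ẍ + m·l·cosθ·θ̈ − m·l·sinθ·θ̇² = -8.424947 + 1.413288 − 0.002459 = -7.014118
step 4→5:
  ẍ = (ẋ'−ẋ)/dt = (-1.402025379−-0.951228396)/0.042082 = -10.712347
  θ̈ = (θ̇'−θ̇)/dt = (1.427093778−0.725729642)/0.042082 = 16.666607
  sinθ=0.185345, cosθ=0.982673
  F = (M+m)·ẍ + m·l·cosθ·θ̈ − m·l·sinθ·θ̇² = -15.923743 + 2.392765 − 0.014262 = -13.545240
step 5→6:
  ẍ = (ẋ'−ẋ)/dt = (-1.481550853−-1.402025379)/0.042082 = -1.889774
  θ̈ = (θ̇'−θ̇)/dt = (1.651918335−1.427093778)/0.042082 = 5.342535
  sinθ=0.215265, cosθ=0.976556
  F = (M+m)·ẍ + m·l·cosθ·θ̈ − m·l·sinθ·θ̇² = -2.809121 + 0.762233 − 0.064051 = -2.110938
step 6→7:
  ẍ = (ẋ'−ẋ)/dt = (-1.432546694−-1.481550853)/0.042082 = 1.164492
  θ̈ = (θ̇'−θ̇)/dt = (1.740708621−1.651918335)/0.042082 = 2.109935
  sinθ=0.273489, cosθ=0.961875
  F = (M+m)·ẍ + m·l·cosθ·θ̈ − m·l·sinθ·θ̇² = 1.731000 + 0.296505 − 0.109034 = 1.918471
step 7→8:
  ẍ = (ẋ'−ẋ)/dt = (-1.012053274−-1.432546694)/0.042082 = 9.992239
  θ̈ = (θ̇'−θ̇)/dt = (1.396054881−1.740708621)/0.042082 = -8.190051
  sinθ=0.339640, cosθ=0.940555
  F = (M+m)·ẍ + m·l·cosθ·θ̈ − m·l·sinθ·θ̇² = 14.853314 + -1.125420 − 0.150354 = 13.577540

F_0 = -13.384090 N
F_1 = -6.134065 N
F_2 = -12.135725 N
F_3 = -7.014118 N
F_4 = -13.545240 N
F_5 = -2.110938 N
F_6 = 1.918471 N
F_7 = 13.577540 N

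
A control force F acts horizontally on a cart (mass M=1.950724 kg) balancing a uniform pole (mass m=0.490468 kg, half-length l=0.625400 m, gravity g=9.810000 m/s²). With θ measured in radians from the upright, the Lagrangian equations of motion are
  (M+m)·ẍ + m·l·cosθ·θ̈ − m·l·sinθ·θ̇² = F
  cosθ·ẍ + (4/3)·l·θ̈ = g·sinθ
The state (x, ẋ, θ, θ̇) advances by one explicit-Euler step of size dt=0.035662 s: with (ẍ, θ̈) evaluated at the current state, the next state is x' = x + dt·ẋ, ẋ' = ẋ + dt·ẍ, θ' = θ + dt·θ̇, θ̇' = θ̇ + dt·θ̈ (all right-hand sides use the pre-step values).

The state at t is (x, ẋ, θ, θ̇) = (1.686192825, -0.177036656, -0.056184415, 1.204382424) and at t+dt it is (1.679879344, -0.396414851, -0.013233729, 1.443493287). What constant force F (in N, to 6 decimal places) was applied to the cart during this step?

F = -12.938827 N

ẍ = (ẋ'−ẋ)/dt = (-0.396414851−-0.177036656)/0.035662 = -6.151595
θ̈ = (θ̇'−θ̇)/dt = (1.443493287−1.204382424)/0.035662 = 6.704920
sinθ=-0.056155, cosθ=0.998422
F = (M+m)·ẍ + m·l·cosθ·θ̈ − m·l·sinθ·θ̇² = -15.017225 + 2.053413 − -0.024985 = -12.938827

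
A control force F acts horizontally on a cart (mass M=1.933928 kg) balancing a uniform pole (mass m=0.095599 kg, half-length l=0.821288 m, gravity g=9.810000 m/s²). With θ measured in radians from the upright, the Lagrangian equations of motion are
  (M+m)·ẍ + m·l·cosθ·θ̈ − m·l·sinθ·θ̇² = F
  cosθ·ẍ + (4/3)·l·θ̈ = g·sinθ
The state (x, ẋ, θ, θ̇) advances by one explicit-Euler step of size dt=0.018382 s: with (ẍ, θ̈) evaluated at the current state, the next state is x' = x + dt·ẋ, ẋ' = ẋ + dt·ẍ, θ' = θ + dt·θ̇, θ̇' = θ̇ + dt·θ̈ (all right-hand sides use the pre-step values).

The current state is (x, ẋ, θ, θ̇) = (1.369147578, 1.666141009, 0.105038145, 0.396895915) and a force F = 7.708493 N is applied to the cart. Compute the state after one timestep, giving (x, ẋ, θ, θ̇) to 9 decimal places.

(1.399774582, 1.737810624, 0.112333886, 0.349073319)

sinθ=0.104845104, cosθ=0.994488564
temp = (F + m·l·θ̇²·sinθ)/(M+m) = (7.708493 + 0.001296732)/2.029527 = 3.798811118
θ̈ = (g·sinθ − cosθ·temp)/(l·(4/3 − m·cos²θ/(M+m))) = -2.601599170
ẍ = temp − m·l·θ̈·cosθ/(M+m) = 3.898901921
Euler: x'=1.369147578+0.018382·1.666141009=1.399774582, ẋ'=1.666141009+0.018382·3.898901921=1.737810624
       θ'=0.105038145+0.018382·0.396895915=0.112333886, θ̇'=0.396895915+0.018382·-2.601599170=0.349073319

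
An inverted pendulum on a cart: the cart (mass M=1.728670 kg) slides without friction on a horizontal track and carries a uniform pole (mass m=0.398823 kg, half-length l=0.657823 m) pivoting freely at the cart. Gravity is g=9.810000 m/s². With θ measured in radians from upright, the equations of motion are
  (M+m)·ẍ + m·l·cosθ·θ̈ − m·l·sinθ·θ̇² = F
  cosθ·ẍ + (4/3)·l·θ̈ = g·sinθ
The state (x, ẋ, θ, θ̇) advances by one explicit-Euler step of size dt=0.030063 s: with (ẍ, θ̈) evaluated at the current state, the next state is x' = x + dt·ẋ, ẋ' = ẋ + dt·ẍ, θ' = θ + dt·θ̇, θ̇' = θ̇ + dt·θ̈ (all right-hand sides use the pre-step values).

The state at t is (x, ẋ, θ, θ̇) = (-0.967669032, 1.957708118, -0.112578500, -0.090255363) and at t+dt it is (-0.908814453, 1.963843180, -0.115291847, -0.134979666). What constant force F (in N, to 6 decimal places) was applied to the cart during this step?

F = 0.046574 N

ẍ = (ẋ'−ẋ)/dt = (1.963843180−1.957708118)/0.030063 = 0.204074
θ̈ = (θ̇'−θ̇)/dt = (-0.134979666−-0.090255363)/0.030063 = -1.487686
sinθ=-0.112341, cosθ=0.993670
F = (M+m)·ẍ + m·l·cosθ·θ̈ − m·l·sinθ·θ̇² = 0.434165 + -0.387831 − -0.000240 = 0.046574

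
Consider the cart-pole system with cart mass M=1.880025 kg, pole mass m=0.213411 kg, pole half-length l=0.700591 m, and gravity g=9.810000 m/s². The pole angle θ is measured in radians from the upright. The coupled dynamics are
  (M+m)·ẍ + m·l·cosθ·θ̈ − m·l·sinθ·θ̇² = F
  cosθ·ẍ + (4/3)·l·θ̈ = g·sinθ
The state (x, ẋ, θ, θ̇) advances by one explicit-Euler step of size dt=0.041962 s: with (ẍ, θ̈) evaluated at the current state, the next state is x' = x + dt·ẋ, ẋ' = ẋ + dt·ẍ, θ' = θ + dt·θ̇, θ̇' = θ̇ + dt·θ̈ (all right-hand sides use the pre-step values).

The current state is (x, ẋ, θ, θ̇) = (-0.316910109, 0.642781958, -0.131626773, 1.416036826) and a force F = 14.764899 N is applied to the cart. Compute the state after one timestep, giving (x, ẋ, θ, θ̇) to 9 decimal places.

sinθ=-0.131247016, cosθ=0.991349696
temp = (F + m·l·θ̇²·sinθ)/(M+m) = (14.764899 + -0.039347749)/2.093436 = 7.034154018
θ̈ = (g·sinθ − cosθ·temp)/(l·(4/3 − m·cos²θ/(M+m))) = -9.561917298
ẍ = temp − m·l·θ̈·cosθ/(M+m) = 7.711161592
Euler: x'=-0.316910109+0.041962·0.642781958=-0.289937692, ẋ'=0.642781958+0.041962·7.711161592=0.966357721
       θ'=-0.131626773+0.041962·1.416036826=-0.072207036, θ̇'=1.416036826+0.041962·-9.561917298=1.014799652

(-0.289937692, 0.966357721, -0.072207036, 1.014799652)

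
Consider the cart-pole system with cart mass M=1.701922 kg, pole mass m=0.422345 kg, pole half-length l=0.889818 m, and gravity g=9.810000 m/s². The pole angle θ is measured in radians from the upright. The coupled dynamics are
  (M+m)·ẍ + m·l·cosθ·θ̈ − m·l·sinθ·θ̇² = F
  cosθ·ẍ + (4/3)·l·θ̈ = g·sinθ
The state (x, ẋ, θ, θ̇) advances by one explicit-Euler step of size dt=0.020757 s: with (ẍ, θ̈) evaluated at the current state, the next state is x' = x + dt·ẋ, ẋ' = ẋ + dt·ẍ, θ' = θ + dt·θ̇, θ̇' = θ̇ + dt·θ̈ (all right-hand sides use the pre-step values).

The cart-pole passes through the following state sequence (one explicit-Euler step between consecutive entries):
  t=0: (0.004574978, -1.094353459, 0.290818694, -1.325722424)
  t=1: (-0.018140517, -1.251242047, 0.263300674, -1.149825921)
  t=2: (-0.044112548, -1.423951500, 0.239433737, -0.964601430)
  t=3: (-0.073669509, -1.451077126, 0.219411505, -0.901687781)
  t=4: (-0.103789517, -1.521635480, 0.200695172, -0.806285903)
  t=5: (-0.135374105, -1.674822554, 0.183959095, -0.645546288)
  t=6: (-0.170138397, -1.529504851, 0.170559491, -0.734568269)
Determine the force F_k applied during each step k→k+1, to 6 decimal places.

step 0→1:
  ẍ = (ẋ'−ẋ)/dt = (-1.251242047−-1.094353459)/0.020757 = -7.558346
  θ̈ = (θ̇'−θ̇)/dt = (-1.149825921−-1.325722424)/0.020757 = 8.474081
  sinθ=0.286737, cosθ=0.958009
  F = (M+m)·ẍ + m·l·cosθ·θ̈ − m·l·sinθ·θ̇² = -16.055945 + 3.050921 − 0.189390 = -13.194414
step 1→2:
  ẍ = (ẋ'−ẋ)/dt = (-1.423951500−-1.251242047)/0.020757 = -8.320540
  θ̈ = (θ̇'−θ̇)/dt = (-0.964601430−-1.149825921)/0.020757 = 8.923471
  sinθ=0.260269, cosθ=0.965536
  F = (M+m)·ẍ + m·l·cosθ·θ̈ − m·l·sinθ·θ̇² = -17.675049 + 3.237956 − 0.129317 = -14.566410
step 2→3:
  ẍ = (ẋ'−ẋ)/dt = (-1.451077126−-1.423951500)/0.020757 = -1.306818
  θ̈ = (θ̇'−θ̇)/dt = (-0.901687781−-0.964601430)/0.020757 = 3.030961
  sinθ=0.237153, cosθ=0.971472
  F = (M+m)·ẍ + m·l·cosθ·θ̈ − m·l·sinθ·θ̇² = -2.776031 + 1.106571 − 0.082926 = -1.752386
step 3→4:
  ẍ = (ẋ'−ẋ)/dt = (-1.521635480−-1.451077126)/0.020757 = -3.399256
  θ̈ = (θ̇'−θ̇)/dt = (-0.806285903−-0.901687781)/0.020757 = 4.596130
  sinθ=0.217655, cosθ=0.976026
  F = (M+m)·ẍ + m·l·cosθ·θ̈ − m·l·sinθ·θ̇² = -7.220927 + 1.685862 − 0.066504 = -5.601569
step 4→5:
  ẍ = (ẋ'−ẋ)/dt = (-1.674822554−-1.521635480)/0.020757 = -7.380020
  θ̈ = (θ̇'−θ̇)/dt = (-0.645546288−-0.806285903)/0.020757 = 7.743875
  sinθ=0.199351, cosθ=0.979928
  F = (M+m)·ẍ + m·l·cosθ·θ̈ − m·l·sinθ·θ̇² = -15.677133 + 2.851814 − 0.048704 = -12.874023
step 5→6:
  ẍ = (ẋ'−ẋ)/dt = (-1.529504851−-1.674822554)/0.020757 = 7.000901
  θ̈ = (θ̇'−θ̇)/dt = (-0.734568269−-0.645546288)/0.020757 = -4.288769
  sinθ=0.182923, cosθ=0.983127
  F = (M+m)·ẍ + m·l·cosθ·θ̈ − m·l·sinθ·θ̇² = 14.871783 + -1.584568 − 0.028648 = 13.258567

F_0 = -13.194414 N
F_1 = -14.566410 N
F_2 = -1.752386 N
F_3 = -5.601569 N
F_4 = -12.874023 N
F_5 = 13.258567 N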